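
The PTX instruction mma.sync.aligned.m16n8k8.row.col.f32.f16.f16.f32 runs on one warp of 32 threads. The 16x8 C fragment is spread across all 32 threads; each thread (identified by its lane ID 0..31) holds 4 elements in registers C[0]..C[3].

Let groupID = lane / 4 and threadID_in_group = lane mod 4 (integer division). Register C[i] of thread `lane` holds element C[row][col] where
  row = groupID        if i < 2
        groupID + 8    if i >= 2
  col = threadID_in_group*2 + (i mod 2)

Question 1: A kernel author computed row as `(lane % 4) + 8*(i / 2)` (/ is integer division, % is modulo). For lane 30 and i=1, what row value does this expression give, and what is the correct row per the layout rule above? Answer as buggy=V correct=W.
`(lane % 4) + 8*(i / 2)`[30,1]=>2
L=30=>grp=30>>2=7, tig=30&3=2
[1]=>row 7+0=7  col 2·2+1=5
row: 2 vs 7

buggy=2 correct=7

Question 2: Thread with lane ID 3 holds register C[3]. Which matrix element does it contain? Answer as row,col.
3: g=0,t=3
[3] (0+8,3*2+1) = (8,7)

8,7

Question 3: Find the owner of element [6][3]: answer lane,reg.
r=6->g=6,rb=0  c=3->t=1,b0=1
L=6*4+1=25  i=0*2+1=1

25,1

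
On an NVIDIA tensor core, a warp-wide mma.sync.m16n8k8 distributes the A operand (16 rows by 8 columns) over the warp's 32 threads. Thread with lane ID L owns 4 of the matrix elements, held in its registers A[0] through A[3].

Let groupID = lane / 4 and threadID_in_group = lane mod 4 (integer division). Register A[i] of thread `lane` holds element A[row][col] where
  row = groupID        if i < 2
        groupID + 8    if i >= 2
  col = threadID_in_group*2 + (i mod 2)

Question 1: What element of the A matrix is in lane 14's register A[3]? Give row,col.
L=14->g=14>>2=3, t=14&3=2
[3]->row 3+8=11  col 2·2+1=5

11,5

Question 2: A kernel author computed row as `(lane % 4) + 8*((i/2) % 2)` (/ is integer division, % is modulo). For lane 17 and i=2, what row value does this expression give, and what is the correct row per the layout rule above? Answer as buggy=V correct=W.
buggy=9 correct=12

`(lane % 4) + 8*((i/2) % 2)`[17,2]=>9
L=17=>grp=17>>2=4, tig=17&3=1
[2]=>row 4+8=12  col 1·2+0=2
row: 9 vs 12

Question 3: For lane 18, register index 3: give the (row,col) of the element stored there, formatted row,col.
18: G=4,T=2
[3] (4+8,2*2+1) = (12,5)

12,5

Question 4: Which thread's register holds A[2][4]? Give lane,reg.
r=2→G=2,rhi=0  c=4→T=2,p=0
L=2*4+2=10  i=0*2+0=0

10,0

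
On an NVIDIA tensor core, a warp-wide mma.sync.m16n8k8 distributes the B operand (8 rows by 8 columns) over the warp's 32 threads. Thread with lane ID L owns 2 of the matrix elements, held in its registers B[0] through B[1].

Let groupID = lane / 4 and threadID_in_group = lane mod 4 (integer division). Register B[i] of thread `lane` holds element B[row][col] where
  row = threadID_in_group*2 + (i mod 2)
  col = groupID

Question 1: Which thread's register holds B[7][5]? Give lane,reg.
c=5->g=5  r=7->t=3,b0=1
L=5*4+3=23  i=1=1

23,1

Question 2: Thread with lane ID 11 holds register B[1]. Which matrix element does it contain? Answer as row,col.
7,2

lane 11⇒11/4=2, 11 mod 4=3
i=1  r:2·3+1⇒7  c:2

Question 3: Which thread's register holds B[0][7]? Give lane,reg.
28,0

c:7=>grp=7  r:0=>tig=0,lo=0
L=7*4+0=28  i=0=0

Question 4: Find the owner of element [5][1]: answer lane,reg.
c=1->g=1  r=5->t=2,b0=1
L=1*4+2=6  i=1=1

6,1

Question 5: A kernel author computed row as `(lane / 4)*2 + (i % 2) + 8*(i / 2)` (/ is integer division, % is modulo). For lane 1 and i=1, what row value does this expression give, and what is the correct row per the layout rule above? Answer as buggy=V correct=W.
buggy=1 correct=3

`(lane / 4)*2 + (i % 2) + 8*(i / 2)`[1,1]->1
lane 1: gid=0 (1/4), tid=1 (1%4)
i=1: r=1*2+1=3, c=gid=0
row: 1 vs 3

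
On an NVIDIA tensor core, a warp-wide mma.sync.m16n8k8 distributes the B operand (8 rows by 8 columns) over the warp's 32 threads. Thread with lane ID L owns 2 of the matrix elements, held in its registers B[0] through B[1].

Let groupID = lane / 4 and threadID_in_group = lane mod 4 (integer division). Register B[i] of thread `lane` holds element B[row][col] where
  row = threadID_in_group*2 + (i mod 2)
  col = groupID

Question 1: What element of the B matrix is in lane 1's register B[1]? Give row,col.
3,0

lane 1: gid=0 (1/4), tid=1 (1%4)
i=1: r=1*2+1=3, c=gid=0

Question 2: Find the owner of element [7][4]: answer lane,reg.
c=4→G=4  r=7→T=3,p=1
L=4*4+3=19  i=1=1

19,1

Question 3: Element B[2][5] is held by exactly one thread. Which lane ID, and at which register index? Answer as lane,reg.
21,0

c:5=>grp=5  r:2=>tig=1,lo=0
L=5*4+1=21  i=0=0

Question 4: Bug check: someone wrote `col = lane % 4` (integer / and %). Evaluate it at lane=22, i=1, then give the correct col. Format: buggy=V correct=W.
`lane % 4`[22,1]->2
22: gid=5,tid=2
[1] (2*2+1,5) = (5,5)
col: 2 vs 5

buggy=2 correct=5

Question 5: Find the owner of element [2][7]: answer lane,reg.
29,0

c=7→G=7  r=2→T=1,p=0
L=7*4+1=29  i=0=0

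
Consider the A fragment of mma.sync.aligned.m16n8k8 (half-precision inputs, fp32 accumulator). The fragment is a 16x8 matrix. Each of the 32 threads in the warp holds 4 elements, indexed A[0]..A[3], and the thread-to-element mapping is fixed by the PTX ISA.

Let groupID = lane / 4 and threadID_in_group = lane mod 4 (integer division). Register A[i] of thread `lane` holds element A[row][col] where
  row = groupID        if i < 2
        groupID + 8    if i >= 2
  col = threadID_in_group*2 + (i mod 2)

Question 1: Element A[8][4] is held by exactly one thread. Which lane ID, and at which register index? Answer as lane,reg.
2,2

r:8=>grp=0,rB=1  c:4=>tig=2,lo=0
L=0*4+2=2  i=1*2+0=2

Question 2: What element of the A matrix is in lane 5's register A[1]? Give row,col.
L=5->g=5>>2=1, t=5&3=1
[1]->row 1+0=1  col 1·2+1=3

1,3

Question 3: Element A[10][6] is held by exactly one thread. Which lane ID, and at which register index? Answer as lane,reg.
11,2

r:10=>grp=2,rB=1  c:6=>tig=3,lo=0
L=2*4+3=11  i=1*2+0=2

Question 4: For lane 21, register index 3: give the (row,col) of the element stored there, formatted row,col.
13,3

L=21=>grp=21>>2=5, tig=21&3=1
[3]=>row 5+8=13  col 1·2+1=3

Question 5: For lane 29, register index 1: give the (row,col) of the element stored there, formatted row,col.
L=29->gid=29>>2=7, tid=29&3=1
[1]->row 7+0=7  col 1·2+1=3

7,3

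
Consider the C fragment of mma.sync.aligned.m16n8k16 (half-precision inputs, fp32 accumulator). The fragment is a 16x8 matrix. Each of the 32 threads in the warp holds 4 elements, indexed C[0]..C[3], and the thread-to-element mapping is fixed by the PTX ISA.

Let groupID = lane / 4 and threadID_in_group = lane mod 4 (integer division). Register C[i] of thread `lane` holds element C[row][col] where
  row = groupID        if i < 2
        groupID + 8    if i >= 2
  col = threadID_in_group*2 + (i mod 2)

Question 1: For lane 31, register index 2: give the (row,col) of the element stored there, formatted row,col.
15,6

31: gr=7,th=3
[2] (7+8,3*2+0) = (15,6)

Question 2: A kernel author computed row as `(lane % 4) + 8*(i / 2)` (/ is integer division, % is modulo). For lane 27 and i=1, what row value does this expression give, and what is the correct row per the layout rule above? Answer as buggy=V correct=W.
`(lane % 4) + 8*(i / 2)`[27,1]=>3
27: grp=6,tig=3
[1] (6+0,3*2+1) = (6,7)
row: 3 vs 6

buggy=3 correct=6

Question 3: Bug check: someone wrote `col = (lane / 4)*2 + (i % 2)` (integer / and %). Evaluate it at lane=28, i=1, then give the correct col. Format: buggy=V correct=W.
`(lane / 4)*2 + (i % 2)`[28,1]->15
L=28->gid=28>>2=7, tid=28&3=0
[1]->row 7+0=7  col 0·2+1=1
col: 15 vs 1

buggy=15 correct=1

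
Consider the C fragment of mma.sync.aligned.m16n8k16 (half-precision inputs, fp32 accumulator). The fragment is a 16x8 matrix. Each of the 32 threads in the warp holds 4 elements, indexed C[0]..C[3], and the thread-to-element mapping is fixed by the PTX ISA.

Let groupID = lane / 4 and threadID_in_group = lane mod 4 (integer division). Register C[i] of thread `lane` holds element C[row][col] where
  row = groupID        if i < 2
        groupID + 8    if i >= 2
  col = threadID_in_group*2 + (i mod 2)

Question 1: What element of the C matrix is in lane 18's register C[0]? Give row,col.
lane 18->18/4=4, 18 mod 4=2
i=0  r:4+0->4  c:2·2+0->4

4,4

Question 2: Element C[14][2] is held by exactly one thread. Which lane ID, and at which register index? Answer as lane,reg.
r=14->g=6,rb=1  c=2->t=1,b0=0
L=6*4+1=25  i=1*2+0=2

25,2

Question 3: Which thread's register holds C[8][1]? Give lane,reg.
0,3

r=8→G=0,rhi=1  c=1→T=0,p=1
L=0*4+0=0  i=1*2+1=3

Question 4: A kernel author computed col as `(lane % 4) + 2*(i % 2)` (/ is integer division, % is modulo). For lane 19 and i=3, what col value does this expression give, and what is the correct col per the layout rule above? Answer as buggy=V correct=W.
`(lane % 4) + 2*(i % 2)`[19,3]=>5
L=19=>grp=19>>2=4, tig=19&3=3
[3]=>row 4+8=12  col 3·2+1=7
col: 5 vs 7

buggy=5 correct=7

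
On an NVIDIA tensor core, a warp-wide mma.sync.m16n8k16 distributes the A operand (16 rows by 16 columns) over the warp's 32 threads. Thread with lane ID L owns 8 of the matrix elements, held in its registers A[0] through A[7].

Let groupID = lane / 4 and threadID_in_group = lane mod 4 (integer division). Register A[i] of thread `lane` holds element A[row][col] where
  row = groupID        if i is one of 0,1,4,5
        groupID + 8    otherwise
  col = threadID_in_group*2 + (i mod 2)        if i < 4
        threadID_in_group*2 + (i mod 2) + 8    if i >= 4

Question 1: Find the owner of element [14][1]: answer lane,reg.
r=14->g=6,rb=1  c=1->cb=0,t=0,b0=1
L=6*4+0=24  i=0*4+1*2+1=3

24,3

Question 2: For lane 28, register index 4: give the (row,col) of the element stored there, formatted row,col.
7,8

lane 28: gid=7 (28/4), tid=0 (28%4)
i=4: r=7+0=7, c=0*2+0+8=8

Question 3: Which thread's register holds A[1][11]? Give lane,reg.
5,5

r=1->g=1,rb=0  c=11->cb=1,t=1,b0=1
L=1*4+1=5  i=1*4+0*2+1=5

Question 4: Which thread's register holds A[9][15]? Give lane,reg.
r:9=>grp=1,rB=1  c:15=>cB=1,tig=3,lo=1
L=1*4+3=7  i=1*4+1*2+1=7

7,7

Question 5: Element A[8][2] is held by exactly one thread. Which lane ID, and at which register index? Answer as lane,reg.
r:8=>grp=0,rB=1  c:2=>cB=0,tig=1,lo=0
L=0*4+1=1  i=0*4+1*2+0=2

1,2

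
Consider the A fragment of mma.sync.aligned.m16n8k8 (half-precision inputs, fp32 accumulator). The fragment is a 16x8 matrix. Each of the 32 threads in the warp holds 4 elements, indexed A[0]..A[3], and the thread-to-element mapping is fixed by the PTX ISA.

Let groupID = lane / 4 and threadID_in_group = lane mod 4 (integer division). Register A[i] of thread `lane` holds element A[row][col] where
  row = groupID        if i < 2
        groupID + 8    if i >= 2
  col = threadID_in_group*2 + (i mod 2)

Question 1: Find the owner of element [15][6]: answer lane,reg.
r=15->g=7,rb=1  c=6->t=3,b0=0
L=7*4+3=31  i=1*2+0=2

31,2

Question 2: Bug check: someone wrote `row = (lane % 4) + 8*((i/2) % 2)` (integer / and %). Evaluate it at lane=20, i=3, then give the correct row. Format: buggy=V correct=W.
`(lane % 4) + 8*((i/2) % 2)`[20,3]→8
lane 20→20/4=5, 20 mod 4=0
i=3  r:5+8→13  c:2·0+1→1
row: 8 vs 13

buggy=8 correct=13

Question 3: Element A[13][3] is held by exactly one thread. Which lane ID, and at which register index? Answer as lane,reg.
r: 13->gid=5,r8=1  c: 3->tid=1,i&1=1
L=5*4+1=21  i=1*2+1=3

21,3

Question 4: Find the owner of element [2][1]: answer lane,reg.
r=2→G=2,rhi=0  c=1→T=0,p=1
L=2*4+0=8  i=0*2+1=1

8,1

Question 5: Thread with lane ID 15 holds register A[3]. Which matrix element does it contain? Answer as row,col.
11,7

L=15⇒gr=15>>2=3, th=15&3=3
[3]⇒row 3+8=11  col 3·2+1=7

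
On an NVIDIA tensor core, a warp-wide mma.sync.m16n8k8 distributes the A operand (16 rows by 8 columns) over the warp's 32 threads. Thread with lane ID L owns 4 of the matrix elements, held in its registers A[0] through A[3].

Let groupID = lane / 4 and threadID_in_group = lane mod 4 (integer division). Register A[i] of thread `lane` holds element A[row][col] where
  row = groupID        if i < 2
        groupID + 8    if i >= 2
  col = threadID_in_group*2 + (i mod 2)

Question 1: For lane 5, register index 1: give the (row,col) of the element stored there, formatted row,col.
lane 5: G=1 (5/4), T=1 (5%4)
i=1: r=1+0=1, c=1*2+1=3

1,3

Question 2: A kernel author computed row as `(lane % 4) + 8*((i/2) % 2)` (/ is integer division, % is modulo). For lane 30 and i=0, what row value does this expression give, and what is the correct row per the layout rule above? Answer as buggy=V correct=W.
buggy=2 correct=7

`(lane % 4) + 8*((i/2) % 2)`[30,0]→2
lane 30: G=7 (30/4), T=2 (30%4)
i=0: r=7+0=7, c=2*2+0=4
row: 2 vs 7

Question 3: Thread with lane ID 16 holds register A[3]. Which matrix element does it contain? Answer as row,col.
12,1

16: gid=4,tid=0
[3] (4+8,0*2+1) = (12,1)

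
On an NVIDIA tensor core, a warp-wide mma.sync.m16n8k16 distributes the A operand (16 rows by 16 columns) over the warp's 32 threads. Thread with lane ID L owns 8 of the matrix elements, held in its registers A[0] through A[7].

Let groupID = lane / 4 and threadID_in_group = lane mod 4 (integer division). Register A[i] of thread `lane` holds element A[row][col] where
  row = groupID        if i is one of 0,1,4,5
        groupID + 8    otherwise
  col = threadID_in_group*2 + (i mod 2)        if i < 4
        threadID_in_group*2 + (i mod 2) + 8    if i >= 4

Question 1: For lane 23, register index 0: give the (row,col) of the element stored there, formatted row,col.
5,6

L=23⇒gr=23>>2=5, th=23&3=3
[0]⇒row 5+0=5  col 3·2+0+0=6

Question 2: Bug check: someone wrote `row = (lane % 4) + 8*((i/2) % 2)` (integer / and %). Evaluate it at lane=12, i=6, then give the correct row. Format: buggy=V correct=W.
buggy=8 correct=11

`(lane % 4) + 8*((i/2) % 2)`[12,6]⇒8
lane 12: gr=3 (12/4), th=0 (12%4)
i=6: r=3+8=11, c=0*2+0+8=8
row: 8 vs 11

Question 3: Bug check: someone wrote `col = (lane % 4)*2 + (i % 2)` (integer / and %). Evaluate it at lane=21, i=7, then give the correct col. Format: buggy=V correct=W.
`(lane % 4)*2 + (i % 2)`[21,7]=>3
L=21=>grp=21>>2=5, tig=21&3=1
[7]=>row 5+8=13  col 1·2+1+8=11
col: 3 vs 11

buggy=3 correct=11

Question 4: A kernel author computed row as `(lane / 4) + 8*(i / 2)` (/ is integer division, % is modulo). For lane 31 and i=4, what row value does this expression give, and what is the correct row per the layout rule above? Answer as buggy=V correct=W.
buggy=23 correct=7

`(lane / 4) + 8*(i / 2)`[31,4]→23
31: G=7,T=3
[4] (7+0,3*2+0+8) = (7,14)
row: 23 vs 7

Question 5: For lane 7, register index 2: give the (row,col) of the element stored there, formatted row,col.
9,6

L=7->gid=7>>2=1, tid=7&3=3
[2]->row 1+8=9  col 3·2+0+0=6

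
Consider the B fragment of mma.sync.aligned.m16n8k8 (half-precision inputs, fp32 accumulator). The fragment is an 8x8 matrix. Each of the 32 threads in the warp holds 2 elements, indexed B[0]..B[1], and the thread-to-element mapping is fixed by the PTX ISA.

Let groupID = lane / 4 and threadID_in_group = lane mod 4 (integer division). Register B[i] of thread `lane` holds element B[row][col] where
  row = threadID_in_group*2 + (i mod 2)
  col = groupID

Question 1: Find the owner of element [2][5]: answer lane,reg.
c: 5->gid=5  r: 2->tid=1,i&1=0
L=5*4+1=21  i=0=0

21,0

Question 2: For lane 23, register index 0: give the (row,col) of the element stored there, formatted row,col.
6,5

L=23=>grp=23>>2=5, tig=23&3=3
[0]=>row 3·2+0=6  col grp=5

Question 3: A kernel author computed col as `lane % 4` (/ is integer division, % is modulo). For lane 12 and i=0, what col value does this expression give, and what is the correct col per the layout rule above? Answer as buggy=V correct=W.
buggy=0 correct=3

`lane % 4`[12,0]⇒0
lane 12: gr=3 (12/4), th=0 (12%4)
i=0: r=0*2+0=0, c=gr=3
col: 0 vs 3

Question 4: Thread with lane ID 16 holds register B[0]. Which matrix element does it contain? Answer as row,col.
L=16->gid=16>>2=4, tid=16&3=0
[0]->row 0·2+0=0  col gid=4

0,4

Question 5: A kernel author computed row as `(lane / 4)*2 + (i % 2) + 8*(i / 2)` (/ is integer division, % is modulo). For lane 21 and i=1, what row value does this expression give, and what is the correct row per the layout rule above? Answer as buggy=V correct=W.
`(lane / 4)*2 + (i % 2) + 8*(i / 2)`[21,1]->11
lane 21: g=5 (21/4), t=1 (21%4)
i=1: r=1*2+1=3, c=g=5
row: 11 vs 3

buggy=11 correct=3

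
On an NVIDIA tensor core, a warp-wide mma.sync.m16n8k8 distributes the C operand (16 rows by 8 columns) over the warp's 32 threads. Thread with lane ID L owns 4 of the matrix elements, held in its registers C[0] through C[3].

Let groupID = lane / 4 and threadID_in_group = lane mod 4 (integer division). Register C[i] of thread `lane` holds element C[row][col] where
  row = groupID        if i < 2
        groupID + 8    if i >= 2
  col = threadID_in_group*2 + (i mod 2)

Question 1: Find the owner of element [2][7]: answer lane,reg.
11,1

r:2=>grp=2,rB=0  c:7=>tig=3,lo=1
L=2*4+3=11  i=0*2+1=1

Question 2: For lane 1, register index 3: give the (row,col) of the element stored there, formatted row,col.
lane 1: gr=0 (1/4), th=1 (1%4)
i=3: r=0+8=8, c=1*2+1=3

8,3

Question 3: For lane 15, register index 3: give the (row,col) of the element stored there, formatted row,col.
L=15→G=15>>2=3, T=15&3=3
[3]→row 3+8=11  col 3·2+1=7

11,7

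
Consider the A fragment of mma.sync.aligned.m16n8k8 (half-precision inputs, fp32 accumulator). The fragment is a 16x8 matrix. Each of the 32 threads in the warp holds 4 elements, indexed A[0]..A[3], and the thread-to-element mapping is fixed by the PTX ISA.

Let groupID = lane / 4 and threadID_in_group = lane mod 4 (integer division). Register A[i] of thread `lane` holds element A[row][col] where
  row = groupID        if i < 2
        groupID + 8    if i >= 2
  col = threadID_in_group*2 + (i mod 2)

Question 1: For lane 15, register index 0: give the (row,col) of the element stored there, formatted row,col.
3,6

15: grp=3,tig=3
[0] (3+0,3*2+0) = (3,6)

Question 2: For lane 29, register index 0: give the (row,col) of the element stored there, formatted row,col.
7,2

L=29=>grp=29>>2=7, tig=29&3=1
[0]=>row 7+0=7  col 1·2+0=2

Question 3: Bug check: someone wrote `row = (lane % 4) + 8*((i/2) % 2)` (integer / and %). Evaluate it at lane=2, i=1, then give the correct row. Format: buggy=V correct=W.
buggy=2 correct=0

`(lane % 4) + 8*((i/2) % 2)`[2,1]->2
2: g=0,t=2
[1] (0+0,2*2+1) = (0,5)
row: 2 vs 0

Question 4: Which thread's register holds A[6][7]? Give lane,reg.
27,1

r: 6->gid=6,r8=0  c: 7->tid=3,i&1=1
L=6*4+3=27  i=0*2+1=1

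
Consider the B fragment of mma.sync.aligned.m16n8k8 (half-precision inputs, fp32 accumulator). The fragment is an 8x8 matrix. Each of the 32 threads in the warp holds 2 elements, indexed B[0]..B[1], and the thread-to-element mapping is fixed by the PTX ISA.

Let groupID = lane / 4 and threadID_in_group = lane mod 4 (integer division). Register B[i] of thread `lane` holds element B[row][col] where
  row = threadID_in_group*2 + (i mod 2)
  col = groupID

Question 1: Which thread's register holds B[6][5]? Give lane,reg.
23,0

c=5->g=5  r=6->t=3,b0=0
L=5*4+3=23  i=0=0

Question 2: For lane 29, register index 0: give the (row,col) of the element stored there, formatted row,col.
2,7

lane 29: gr=7 (29/4), th=1 (29%4)
i=0: r=1*2+0=2, c=gr=7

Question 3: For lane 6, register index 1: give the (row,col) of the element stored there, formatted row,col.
5,1

6: gid=1,tid=2
[1] (2*2+1,1) = (5,1)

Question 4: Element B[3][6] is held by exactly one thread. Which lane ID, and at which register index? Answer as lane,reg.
c=6⇒gr=6  r=3⇒th=1,odd=1
L=6*4+1=25  i=1=1

25,1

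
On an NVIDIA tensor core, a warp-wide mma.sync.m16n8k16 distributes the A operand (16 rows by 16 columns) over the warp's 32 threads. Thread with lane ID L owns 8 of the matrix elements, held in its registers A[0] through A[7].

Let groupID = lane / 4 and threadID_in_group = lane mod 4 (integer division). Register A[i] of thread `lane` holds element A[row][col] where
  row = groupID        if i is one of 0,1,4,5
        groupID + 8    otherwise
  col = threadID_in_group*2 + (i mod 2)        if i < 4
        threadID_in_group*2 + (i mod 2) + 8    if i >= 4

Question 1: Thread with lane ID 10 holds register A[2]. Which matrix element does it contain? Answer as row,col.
lane 10: grp=2 (10/4), tig=2 (10%4)
i=2: r=2+8=10, c=2*2+0+0=4

10,4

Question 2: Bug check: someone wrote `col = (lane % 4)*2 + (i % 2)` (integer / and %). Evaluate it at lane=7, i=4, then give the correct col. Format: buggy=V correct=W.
buggy=6 correct=14

`(lane % 4)*2 + (i % 2)`[7,4]→6
lane 7→7/4=1, 7 mod 4=3
i=4  r:1+0→1  c:2·3+0+8→14
col: 6 vs 14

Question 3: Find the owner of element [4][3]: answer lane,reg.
17,1

r: 4->gid=4,r8=0  c: 3->c8=0,tid=1,i&1=1
L=4*4+1=17  i=0*4+0*2+1=1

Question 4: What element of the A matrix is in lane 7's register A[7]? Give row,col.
lane 7=>7/4=1, 7 mod 4=3
i=7  r:1+8=>9  c:2·3+1+8=>15

9,15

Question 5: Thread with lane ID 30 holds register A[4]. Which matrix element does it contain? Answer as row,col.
lane 30=>30/4=7, 30 mod 4=2
i=4  r:7+0=>7  c:2·2+0+8=>12

7,12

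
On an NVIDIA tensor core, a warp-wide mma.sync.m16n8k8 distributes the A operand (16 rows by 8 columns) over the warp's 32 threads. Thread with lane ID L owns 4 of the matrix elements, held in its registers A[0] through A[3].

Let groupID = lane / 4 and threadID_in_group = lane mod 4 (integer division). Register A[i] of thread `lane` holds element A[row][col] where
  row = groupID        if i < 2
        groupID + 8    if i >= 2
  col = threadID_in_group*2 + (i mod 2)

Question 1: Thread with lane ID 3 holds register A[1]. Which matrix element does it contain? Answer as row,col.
0,7

lane 3: gid=0 (3/4), tid=3 (3%4)
i=1: r=0+0=0, c=3*2+1=7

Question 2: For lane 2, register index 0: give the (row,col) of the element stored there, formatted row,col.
lane 2: grp=0 (2/4), tig=2 (2%4)
i=0: r=0+0=0, c=2*2+0=4

0,4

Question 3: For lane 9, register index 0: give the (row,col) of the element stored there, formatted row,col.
9: g=2,t=1
[0] (2+0,1*2+0) = (2,2)

2,2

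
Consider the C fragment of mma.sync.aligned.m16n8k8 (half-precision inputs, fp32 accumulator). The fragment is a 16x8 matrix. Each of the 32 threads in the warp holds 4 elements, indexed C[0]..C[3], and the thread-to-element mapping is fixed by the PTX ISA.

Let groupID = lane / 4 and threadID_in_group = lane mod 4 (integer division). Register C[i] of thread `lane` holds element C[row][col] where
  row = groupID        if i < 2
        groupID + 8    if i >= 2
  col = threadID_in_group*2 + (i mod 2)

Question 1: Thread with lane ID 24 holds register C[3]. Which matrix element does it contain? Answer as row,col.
L=24->g=24>>2=6, t=24&3=0
[3]->row 6+8=14  col 0·2+1=1

14,1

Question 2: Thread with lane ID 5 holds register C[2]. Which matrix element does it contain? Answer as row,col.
lane 5→5/4=1, 5 mod 4=1
i=2  r:1+8→9  c:2·1+0→2

9,2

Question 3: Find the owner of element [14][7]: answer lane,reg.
r:14=>grp=6,rB=1  c:7=>tig=3,lo=1
L=6*4+3=27  i=1*2+1=3

27,3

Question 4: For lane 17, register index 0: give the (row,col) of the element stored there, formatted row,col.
4,2

L=17->g=17>>2=4, t=17&3=1
[0]->row 4+0=4  col 1·2+0=2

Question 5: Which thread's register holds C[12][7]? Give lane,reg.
19,3

r: 12->gid=4,r8=1  c: 7->tid=3,i&1=1
L=4*4+3=19  i=1*2+1=3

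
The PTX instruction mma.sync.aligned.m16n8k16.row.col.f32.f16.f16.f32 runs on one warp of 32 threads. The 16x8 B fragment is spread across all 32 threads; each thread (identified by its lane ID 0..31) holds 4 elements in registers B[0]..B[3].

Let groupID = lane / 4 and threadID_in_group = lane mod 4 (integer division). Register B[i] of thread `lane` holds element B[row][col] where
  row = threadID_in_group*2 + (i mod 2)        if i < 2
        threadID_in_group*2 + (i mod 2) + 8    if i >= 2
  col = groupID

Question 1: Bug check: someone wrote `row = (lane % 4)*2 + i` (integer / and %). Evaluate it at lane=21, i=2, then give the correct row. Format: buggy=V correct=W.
buggy=4 correct=10

`(lane % 4)*2 + i`[21,2]=>4
lane 21=>21/4=5, 21 mod 4=1
i=2  r:2·1+0+8=>10  c:5
row: 4 vs 10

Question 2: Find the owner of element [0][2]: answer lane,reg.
8,0

c:2=>grp=2  r:0=>rB=0,tig=0,lo=0
L=2*4+0=8  i=0*2+0=0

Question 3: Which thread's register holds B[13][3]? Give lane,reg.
c:3=>grp=3  r:13=>rB=1,tig=2,lo=1
L=3*4+2=14  i=1*2+1=3

14,3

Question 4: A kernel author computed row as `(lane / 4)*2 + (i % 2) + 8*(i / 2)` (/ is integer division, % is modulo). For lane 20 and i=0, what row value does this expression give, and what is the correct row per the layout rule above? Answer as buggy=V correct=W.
buggy=10 correct=0

`(lane / 4)*2 + (i % 2) + 8*(i / 2)`[20,0]⇒10
lane 20⇒20/4=5, 20 mod 4=0
i=0  r:2·0+0+0⇒0  c:5
row: 10 vs 0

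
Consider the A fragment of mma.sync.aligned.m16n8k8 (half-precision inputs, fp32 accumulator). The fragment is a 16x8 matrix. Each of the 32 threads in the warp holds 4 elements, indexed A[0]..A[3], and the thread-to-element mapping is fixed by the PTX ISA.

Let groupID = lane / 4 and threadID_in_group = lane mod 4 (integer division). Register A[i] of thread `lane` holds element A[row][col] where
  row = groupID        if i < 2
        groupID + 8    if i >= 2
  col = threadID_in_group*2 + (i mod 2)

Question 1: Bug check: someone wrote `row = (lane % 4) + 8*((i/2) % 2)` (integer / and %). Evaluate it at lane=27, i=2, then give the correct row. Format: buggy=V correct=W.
buggy=11 correct=14

`(lane % 4) + 8*((i/2) % 2)`[27,2]⇒11
lane 27: gr=6 (27/4), th=3 (27%4)
i=2: r=6+8=14, c=3*2+0=6
row: 11 vs 14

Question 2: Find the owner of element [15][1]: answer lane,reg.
28,3

r:15=>grp=7,rB=1  c:1=>tig=0,lo=1
L=7*4+0=28  i=1*2+1=3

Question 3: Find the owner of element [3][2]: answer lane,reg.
13,0

r=3⇒gr=3,Rb=0  c=2⇒th=1,odd=0
L=3*4+1=13  i=0*2+0=0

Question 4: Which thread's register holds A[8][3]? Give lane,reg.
1,3

r:8=>grp=0,rB=1  c:3=>tig=1,lo=1
L=0*4+1=1  i=1*2+1=3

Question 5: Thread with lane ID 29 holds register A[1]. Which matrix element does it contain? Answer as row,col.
7,3

29: gid=7,tid=1
[1] (7+0,1*2+1) = (7,3)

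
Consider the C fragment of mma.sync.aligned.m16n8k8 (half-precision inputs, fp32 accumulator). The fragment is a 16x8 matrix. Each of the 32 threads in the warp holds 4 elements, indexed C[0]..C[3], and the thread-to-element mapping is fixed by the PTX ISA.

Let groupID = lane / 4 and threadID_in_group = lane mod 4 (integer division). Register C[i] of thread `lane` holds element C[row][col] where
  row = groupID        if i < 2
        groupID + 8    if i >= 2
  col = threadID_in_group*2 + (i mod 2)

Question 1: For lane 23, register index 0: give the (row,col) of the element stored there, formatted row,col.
lane 23->23/4=5, 23 mod 4=3
i=0  r:5+0->5  c:2·3+0->6

5,6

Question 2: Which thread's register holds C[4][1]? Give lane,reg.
r=4→G=4,rhi=0  c=1→T=0,p=1
L=4*4+0=16  i=0*2+1=1

16,1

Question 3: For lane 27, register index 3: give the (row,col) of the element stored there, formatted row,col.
14,7

lane 27: gid=6 (27/4), tid=3 (27%4)
i=3: r=6+8=14, c=3*2+1=7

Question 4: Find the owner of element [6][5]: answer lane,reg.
r=6⇒gr=6,Rb=0  c=5⇒th=2,odd=1
L=6*4+2=26  i=0*2+1=1

26,1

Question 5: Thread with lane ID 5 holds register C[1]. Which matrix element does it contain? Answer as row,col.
1,3

5: g=1,t=1
[1] (1+0,1*2+1) = (1,3)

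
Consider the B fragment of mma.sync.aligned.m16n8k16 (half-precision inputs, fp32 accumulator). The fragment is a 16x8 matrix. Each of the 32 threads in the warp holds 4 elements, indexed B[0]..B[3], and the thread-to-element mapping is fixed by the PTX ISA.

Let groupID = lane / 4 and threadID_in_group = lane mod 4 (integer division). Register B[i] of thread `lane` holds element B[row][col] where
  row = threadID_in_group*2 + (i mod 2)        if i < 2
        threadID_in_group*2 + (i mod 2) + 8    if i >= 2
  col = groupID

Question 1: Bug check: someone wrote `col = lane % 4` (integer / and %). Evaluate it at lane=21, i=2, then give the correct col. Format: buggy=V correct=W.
buggy=1 correct=5

`lane % 4`[21,2]=>1
lane 21: grp=5 (21/4), tig=1 (21%4)
i=2: r=1*2+0+8=10, c=grp=5
col: 1 vs 5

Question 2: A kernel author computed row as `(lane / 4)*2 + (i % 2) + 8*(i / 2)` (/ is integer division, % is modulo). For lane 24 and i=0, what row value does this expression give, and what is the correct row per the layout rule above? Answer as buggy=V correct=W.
`(lane / 4)*2 + (i % 2) + 8*(i / 2)`[24,0]→12
24: G=6,T=0
[0] (0*2+0+0,6) = (0,6)
row: 12 vs 0

buggy=12 correct=0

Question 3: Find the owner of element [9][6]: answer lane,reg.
c=6->g=6  r=9->rb=1,t=0,b0=1
L=6*4+0=24  i=1*2+1=3

24,3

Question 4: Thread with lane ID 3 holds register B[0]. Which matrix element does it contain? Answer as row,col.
6,0

lane 3=>3/4=0, 3 mod 4=3
i=0  r:2·3+0+0=>6  c:0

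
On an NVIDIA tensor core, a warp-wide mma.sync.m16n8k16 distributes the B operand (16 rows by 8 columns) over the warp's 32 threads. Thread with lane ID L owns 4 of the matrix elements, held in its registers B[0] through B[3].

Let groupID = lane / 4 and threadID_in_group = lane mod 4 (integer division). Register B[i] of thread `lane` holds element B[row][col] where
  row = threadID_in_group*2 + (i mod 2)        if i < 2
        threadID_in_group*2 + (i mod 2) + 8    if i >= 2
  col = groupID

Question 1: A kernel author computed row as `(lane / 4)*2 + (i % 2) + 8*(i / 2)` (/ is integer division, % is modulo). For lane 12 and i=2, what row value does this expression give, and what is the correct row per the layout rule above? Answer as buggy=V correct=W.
`(lane / 4)*2 + (i % 2) + 8*(i / 2)`[12,2]⇒14
L=12⇒gr=12>>2=3, th=12&3=0
[2]⇒row 0·2+0+8=8  col gr=3
row: 14 vs 8

buggy=14 correct=8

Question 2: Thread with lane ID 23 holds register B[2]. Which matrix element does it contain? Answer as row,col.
23: grp=5,tig=3
[2] (3*2+0+8,5) = (14,5)

14,5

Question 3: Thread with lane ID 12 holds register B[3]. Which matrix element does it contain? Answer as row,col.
lane 12⇒12/4=3, 12 mod 4=0
i=3  r:2·0+1+8⇒9  c:3

9,3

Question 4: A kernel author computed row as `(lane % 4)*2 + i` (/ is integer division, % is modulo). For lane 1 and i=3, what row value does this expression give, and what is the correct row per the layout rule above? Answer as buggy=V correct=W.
`(lane % 4)*2 + i`[1,3]->5
lane 1->1/4=0, 1 mod 4=1
i=3  r:2·1+1+8->11  c:0
row: 5 vs 11

buggy=5 correct=11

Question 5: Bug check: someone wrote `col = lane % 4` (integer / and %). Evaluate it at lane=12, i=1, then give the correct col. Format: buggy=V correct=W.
`lane % 4`[12,1]=>0
L=12=>grp=12>>2=3, tig=12&3=0
[1]=>row 0·2+1+0=1  col grp=3
col: 0 vs 3

buggy=0 correct=3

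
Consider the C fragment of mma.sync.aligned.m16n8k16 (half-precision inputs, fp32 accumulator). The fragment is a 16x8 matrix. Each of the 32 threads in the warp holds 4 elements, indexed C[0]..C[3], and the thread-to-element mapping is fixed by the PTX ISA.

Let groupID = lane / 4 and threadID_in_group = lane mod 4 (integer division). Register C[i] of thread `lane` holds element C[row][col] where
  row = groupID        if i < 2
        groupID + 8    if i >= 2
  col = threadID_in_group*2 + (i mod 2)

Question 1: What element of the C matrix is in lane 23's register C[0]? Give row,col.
lane 23: grp=5 (23/4), tig=3 (23%4)
i=0: r=5+0=5, c=3*2+0=6

5,6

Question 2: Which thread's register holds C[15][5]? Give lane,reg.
r=15⇒gr=7,Rb=1  c=5⇒th=2,odd=1
L=7*4+2=30  i=1*2+1=3

30,3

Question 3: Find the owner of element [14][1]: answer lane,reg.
r: 14->gid=6,r8=1  c: 1->tid=0,i&1=1
L=6*4+0=24  i=1*2+1=3

24,3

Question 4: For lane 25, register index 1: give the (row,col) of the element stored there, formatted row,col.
6,3

lane 25: G=6 (25/4), T=1 (25%4)
i=1: r=6+0=6, c=1*2+1=3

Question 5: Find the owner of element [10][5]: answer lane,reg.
10,3

r: 10->gid=2,r8=1  c: 5->tid=2,i&1=1
L=2*4+2=10  i=1*2+1=3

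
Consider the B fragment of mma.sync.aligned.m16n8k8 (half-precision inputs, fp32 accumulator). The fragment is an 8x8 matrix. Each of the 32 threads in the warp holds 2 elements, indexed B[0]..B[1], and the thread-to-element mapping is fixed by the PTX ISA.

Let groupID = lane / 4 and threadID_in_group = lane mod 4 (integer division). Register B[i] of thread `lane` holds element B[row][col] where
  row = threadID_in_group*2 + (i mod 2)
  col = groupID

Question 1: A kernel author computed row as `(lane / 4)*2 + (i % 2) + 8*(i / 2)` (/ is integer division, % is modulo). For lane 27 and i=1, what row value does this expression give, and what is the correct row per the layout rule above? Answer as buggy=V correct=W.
buggy=13 correct=7

`(lane / 4)*2 + (i % 2) + 8*(i / 2)`[27,1]=>13
lane 27=>27/4=6, 27 mod 4=3
i=1  r:2·3+1=>7  c:6
row: 13 vs 7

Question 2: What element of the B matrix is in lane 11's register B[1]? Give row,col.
L=11=>grp=11>>2=2, tig=11&3=3
[1]=>row 3·2+1=7  col grp=2

7,2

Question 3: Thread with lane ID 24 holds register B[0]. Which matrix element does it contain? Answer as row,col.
0,6

24: G=6,T=0
[0] (0*2+0,6) = (0,6)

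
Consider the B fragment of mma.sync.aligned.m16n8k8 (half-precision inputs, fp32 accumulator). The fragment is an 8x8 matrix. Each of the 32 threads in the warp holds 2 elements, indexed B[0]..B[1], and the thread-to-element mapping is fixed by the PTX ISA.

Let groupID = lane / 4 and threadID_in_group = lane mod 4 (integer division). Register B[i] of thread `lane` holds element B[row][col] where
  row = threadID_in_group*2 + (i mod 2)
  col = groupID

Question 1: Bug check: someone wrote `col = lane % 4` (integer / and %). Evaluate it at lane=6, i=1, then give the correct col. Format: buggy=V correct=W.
`lane % 4`[6,1]→2
lane 6: G=1 (6/4), T=2 (6%4)
i=1: r=2*2+1=5, c=G=1
col: 2 vs 1

buggy=2 correct=1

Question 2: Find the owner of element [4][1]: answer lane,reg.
6,0

c=1→G=1  r=4→T=2,p=0
L=1*4+2=6  i=0=0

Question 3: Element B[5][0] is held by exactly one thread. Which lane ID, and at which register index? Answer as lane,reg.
c:0=>grp=0  r:5=>tig=2,lo=1
L=0*4+2=2  i=1=1

2,1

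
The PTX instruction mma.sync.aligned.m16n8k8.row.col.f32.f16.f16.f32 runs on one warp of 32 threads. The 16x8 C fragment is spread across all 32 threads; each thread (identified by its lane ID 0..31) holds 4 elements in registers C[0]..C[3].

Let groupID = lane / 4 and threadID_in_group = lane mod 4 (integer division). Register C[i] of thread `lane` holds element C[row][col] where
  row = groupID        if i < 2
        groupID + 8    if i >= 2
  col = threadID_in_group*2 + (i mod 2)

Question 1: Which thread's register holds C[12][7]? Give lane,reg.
19,3

r=12→G=4,rhi=1  c=7→T=3,p=1
L=4*4+3=19  i=1*2+1=3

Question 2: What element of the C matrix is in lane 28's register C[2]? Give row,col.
15,0

lane 28→28/4=7, 28 mod 4=0
i=2  r:7+8→15  c:2·0+0→0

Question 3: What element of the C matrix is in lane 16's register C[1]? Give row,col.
L=16→G=16>>2=4, T=16&3=0
[1]→row 4+0=4  col 0·2+1=1

4,1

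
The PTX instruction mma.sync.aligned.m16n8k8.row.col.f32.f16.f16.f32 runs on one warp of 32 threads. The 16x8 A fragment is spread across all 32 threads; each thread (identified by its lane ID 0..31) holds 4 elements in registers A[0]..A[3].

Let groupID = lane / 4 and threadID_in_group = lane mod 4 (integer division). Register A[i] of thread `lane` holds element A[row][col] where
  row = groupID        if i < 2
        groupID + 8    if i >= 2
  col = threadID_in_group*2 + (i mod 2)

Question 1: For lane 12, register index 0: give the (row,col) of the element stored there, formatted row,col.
3,0

lane 12: G=3 (12/4), T=0 (12%4)
i=0: r=3+0=3, c=0*2+0=0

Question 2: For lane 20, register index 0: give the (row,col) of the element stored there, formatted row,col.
5,0

20: g=5,t=0
[0] (5+0,0*2+0) = (5,0)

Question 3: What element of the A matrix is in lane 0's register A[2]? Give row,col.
lane 0: gr=0 (0/4), th=0 (0%4)
i=2: r=0+8=8, c=0*2+0=0

8,0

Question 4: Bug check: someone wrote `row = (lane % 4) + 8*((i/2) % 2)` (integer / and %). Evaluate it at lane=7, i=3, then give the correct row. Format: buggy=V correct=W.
`(lane % 4) + 8*((i/2) % 2)`[7,3]⇒11
7: gr=1,th=3
[3] (1+8,3*2+1) = (9,7)
row: 11 vs 9

buggy=11 correct=9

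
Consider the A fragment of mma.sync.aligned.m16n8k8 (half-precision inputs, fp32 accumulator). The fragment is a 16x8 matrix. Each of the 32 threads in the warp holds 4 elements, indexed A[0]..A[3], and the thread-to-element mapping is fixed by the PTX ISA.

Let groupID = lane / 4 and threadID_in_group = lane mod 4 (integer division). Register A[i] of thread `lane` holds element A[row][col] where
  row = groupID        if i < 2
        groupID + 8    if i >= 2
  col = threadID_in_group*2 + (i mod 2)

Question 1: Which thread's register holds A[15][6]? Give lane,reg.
r=15→G=7,rhi=1  c=6→T=3,p=0
L=7*4+3=31  i=1*2+0=2

31,2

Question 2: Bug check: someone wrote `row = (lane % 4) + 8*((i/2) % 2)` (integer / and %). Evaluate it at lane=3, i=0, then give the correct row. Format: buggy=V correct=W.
buggy=3 correct=0

`(lane % 4) + 8*((i/2) % 2)`[3,0]=>3
L=3=>grp=3>>2=0, tig=3&3=3
[0]=>row 0+0=0  col 3·2+0=6
row: 3 vs 0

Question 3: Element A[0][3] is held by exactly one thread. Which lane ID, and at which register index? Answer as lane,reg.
r=0→G=0,rhi=0  c=3→T=1,p=1
L=0*4+1=1  i=0*2+1=1

1,1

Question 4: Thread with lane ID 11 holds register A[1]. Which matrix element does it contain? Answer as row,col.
lane 11: gid=2 (11/4), tid=3 (11%4)
i=1: r=2+0=2, c=3*2+1=7

2,7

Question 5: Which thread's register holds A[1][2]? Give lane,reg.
5,0

r:1=>grp=1,rB=0  c:2=>tig=1,lo=0
L=1*4+1=5  i=0*2+0=0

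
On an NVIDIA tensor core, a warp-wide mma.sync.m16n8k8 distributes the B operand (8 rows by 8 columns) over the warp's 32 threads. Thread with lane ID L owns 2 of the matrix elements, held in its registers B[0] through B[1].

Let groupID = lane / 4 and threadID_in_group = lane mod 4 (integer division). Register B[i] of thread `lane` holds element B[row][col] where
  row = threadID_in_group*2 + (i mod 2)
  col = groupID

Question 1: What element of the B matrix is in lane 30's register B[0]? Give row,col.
4,7

30: grp=7,tig=2
[0] (2*2+0,7) = (4,7)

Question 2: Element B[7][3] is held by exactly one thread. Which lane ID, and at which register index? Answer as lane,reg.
c=3->g=3  r=7->t=3,b0=1
L=3*4+3=15  i=1=1

15,1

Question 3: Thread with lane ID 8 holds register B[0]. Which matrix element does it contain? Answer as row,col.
lane 8->8/4=2, 8 mod 4=0
i=0  r:2·0+0->0  c:2

0,2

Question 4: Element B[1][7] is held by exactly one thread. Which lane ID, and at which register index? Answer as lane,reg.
28,1

c=7⇒gr=7  r=1⇒th=0,odd=1
L=7*4+0=28  i=1=1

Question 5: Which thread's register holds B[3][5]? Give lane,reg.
c: 5->gid=5  r: 3->tid=1,i&1=1
L=5*4+1=21  i=1=1

21,1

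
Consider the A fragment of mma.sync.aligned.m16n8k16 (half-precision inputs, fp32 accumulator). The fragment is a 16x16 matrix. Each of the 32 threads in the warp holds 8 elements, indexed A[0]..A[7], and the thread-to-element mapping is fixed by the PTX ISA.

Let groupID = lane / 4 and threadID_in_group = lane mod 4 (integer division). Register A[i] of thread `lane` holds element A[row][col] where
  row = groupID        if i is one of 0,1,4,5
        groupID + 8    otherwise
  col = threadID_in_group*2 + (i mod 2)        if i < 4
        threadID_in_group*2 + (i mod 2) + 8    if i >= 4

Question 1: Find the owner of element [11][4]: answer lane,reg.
14,2

r=11⇒gr=3,Rb=1  c=4⇒Cb=0,th=2,odd=0
L=3*4+2=14  i=0*4+1*2+0=2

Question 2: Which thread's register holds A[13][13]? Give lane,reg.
22,7

r=13⇒gr=5,Rb=1  c=13⇒Cb=1,th=2,odd=1
L=5*4+2=22  i=1*4+1*2+1=7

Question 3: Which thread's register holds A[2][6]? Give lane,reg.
r: 2->gid=2,r8=0  c: 6->c8=0,tid=3,i&1=0
L=2*4+3=11  i=0*4+0*2+0=0

11,0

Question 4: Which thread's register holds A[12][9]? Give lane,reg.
16,7

r=12⇒gr=4,Rb=1  c=9⇒Cb=1,th=0,odd=1
L=4*4+0=16  i=1*4+1*2+1=7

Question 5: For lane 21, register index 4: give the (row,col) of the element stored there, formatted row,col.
5,10

L=21->gid=21>>2=5, tid=21&3=1
[4]->row 5+0=5  col 1·2+0+8=10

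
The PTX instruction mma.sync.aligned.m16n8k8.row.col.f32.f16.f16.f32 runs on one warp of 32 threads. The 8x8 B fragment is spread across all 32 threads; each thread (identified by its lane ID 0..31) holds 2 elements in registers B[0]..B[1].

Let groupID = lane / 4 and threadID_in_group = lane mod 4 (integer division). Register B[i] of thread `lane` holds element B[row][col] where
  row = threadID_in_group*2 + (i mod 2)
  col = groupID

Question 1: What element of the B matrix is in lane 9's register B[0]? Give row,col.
2,2

9: grp=2,tig=1
[0] (1*2+0,2) = (2,2)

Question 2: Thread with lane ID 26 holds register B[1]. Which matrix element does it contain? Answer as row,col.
lane 26=>26/4=6, 26 mod 4=2
i=1  r:2·2+1=>5  c:6

5,6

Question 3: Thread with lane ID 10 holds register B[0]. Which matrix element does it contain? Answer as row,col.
4,2

lane 10: g=2 (10/4), t=2 (10%4)
i=0: r=2*2+0=4, c=g=2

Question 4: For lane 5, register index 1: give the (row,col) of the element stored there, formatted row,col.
lane 5: g=1 (5/4), t=1 (5%4)
i=1: r=1*2+1=3, c=g=1

3,1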